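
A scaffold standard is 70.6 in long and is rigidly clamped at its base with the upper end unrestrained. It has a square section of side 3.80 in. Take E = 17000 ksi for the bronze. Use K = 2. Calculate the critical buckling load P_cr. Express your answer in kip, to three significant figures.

P_cr ≈ 146 kip

I = a⁴/12 = 3.80⁴/12 = 17.38 in⁴
Effective length L_e = K·L = 2 × 70.6 = 141.2 in
P_cr = π²EI / L_e² = π² × 17000×10³ × 17.38 / 141.2² = 1.462×10^5 lb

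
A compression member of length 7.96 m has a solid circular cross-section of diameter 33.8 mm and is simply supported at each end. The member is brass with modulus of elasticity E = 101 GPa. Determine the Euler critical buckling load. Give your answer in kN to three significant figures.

I = πd⁴/64 = π×33.8⁴/64 = 6.407×10^4 mm⁴
I = 6.407×10^4 mm⁴ = 6.407×10^-8 m⁴
Effective length L_e = K·L = 1 × 7.96 = 7.960 m
P_cr = π²EI / L_e² = π² × 101×10⁹ × 6.407×10^-8 / 7.960² = 1.008×10^3 N

P_cr ≈ 1.01 kN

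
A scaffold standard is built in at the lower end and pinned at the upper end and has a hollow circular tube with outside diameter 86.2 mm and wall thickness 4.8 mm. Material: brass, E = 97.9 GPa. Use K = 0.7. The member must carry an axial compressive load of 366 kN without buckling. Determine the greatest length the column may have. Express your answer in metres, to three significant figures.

Inner diameter d_i = 86.2 − 2×4.8 = 76.60 mm
I = π(d_o⁴ − d_i⁴)/64 = π(86.2⁴ − 76.60⁴)/64 = 1.020×10^6 mm⁴
I = 1.020×10^-6 m⁴
At the buckling limit P_cr = P = 3.660×10^5 N
From P_cr = π²EI/(K·L)²:  L = (1/K)·√(π²EI/P_cr) = (1/0.7)·√(π²×9.79×10^10×1.020×10^-6/3.660×10^5)
L = 2.34 m

L_max ≈ 2.34 m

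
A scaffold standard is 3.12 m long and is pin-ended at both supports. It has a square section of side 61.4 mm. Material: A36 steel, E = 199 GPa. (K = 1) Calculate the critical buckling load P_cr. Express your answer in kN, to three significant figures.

P_cr ≈ 239 kN

I = a⁴/12 = 61.4⁴/12 = 1.184×10^6 mm⁴
I = 1.184×10^6 mm⁴ = 1.184×10^-6 m⁴
Effective length L_e = K·L = 1 × 3.12 = 3.120 m
P_cr = π²EI / L_e² = π² × 199×10⁹ × 1.184×10^-6 / 3.120² = 2.390×10^5 N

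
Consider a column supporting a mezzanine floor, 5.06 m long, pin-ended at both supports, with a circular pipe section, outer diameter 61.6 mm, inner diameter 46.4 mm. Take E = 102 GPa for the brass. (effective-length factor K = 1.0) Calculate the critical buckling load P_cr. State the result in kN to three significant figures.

P_cr ≈ 18.8 kN

d_o = 61.6 mm, d_i = 46.4 mm
I = π(d_o⁴ − d_i⁴)/64 = π(61.6⁴ − 46.40⁴)/64 = 4.793×10^5 mm⁴
I = 4.793×10^5 mm⁴ = 4.793×10^-7 m⁴
Effective length L_e = K·L = 1 × 5.06 = 5.060 m
P_cr = π²EI / L_e² = π² × 102×10⁹ × 4.793×10^-7 / 5.060² = 1.884×10^4 N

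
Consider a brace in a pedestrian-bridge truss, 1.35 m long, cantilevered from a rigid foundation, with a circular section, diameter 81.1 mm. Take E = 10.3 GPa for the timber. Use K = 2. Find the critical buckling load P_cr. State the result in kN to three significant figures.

P_cr ≈ 29.6 kN

I = πd⁴/64 = π×81.1⁴/64 = 2.124×10^6 mm⁴
I = 2.124×10^6 mm⁴ = 2.124×10^-6 m⁴
Effective length L_e = K·L = 2 × 1.35 = 2.700 m
P_cr = π²EI / L_e² = π² × 10.3×10⁹ × 2.124×10^-6 / 2.700² = 2.961×10^4 N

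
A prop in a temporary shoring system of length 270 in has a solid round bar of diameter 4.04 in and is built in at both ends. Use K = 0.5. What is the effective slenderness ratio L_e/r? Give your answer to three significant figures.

For a solid circle r = d/4 = 4.04/4 = 1.010 in
L_e = K·L = 0.5 × 270 = 135.0 in
λ = L_e / r_min = 135.00 / 1.010 = 134

λ ≈ 134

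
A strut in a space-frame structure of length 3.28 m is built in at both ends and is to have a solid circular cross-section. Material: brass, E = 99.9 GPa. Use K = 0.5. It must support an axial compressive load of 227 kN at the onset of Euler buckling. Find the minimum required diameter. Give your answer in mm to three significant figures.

d ≈ 59.6 mm

L_e = K·L = 0.5 × 3.28 = 1.640 m
Required I = P_cr·L_e²/(π²E) = 2.270×10^5 × 1.640² / (π² × 9.99×10^10) = 6.192×10^-7 m⁴
I_req = 6.192×10^5 mm⁴
Solid circle: I = πd⁴/64  ⇒  d = (64I/π)^(1/4) = (64×6.192×10^5/π)^(1/4) = 59.6 mm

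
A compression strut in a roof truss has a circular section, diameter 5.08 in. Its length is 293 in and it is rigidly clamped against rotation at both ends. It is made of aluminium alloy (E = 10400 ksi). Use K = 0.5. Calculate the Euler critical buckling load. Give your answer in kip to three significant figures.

P_cr ≈ 156 kip

I = πd⁴/64 = π×5.08⁴/64 = 32.69 in⁴
Effective length L_e = K·L = 0.5 × 293 = 146.5 in
P_cr = π²EI / L_e² = π² × 10400×10³ × 32.69 / 146.5² = 1.563×10^5 lb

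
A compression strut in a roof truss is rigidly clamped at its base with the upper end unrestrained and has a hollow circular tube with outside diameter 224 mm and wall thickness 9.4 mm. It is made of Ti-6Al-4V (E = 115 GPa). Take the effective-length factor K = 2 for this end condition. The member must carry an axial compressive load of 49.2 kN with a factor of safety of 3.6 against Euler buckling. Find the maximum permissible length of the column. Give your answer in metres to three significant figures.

L_max ≈ 7.65 m

Inner diameter d_i = 224 − 2×9.4 = 205.2 mm
I = π(d_o⁴ − d_i⁴)/64 = π(224⁴ − 205.2⁴)/64 = 3.655×10^7 mm⁴
I = 3.655×10^-5 m⁴
Required critical load P_cr = n·P = 3.6 × 49.2 = 177.1 kN = 1.771×10^5 N
From P_cr = π²EI/(K·L)²:  L = (1/K)·√(π²EI/P_cr) = (1/2)·√(π²×1.15×10^11×3.655×10^-5/1.771×10^5)
L = 7.65 m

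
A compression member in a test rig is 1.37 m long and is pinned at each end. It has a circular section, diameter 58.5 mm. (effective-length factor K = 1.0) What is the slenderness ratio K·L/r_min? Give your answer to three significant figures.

For a solid circle r = d/4 = 58.5/4 = 14.62 mm
L_e = K·L = 1 × 1.37 m = 1.370 m = 1370.0 mm
λ = L_e / r_min = 1370.0 / 14.62 = 93.7

λ ≈ 93.7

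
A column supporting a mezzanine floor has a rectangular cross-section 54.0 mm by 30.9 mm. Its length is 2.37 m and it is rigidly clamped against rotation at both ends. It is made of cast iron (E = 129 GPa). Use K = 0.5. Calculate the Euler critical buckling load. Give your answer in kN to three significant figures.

Buckling occurs about the weak axis: I_min = h·b³/12 with b = 30.9 mm (the shorter side).
I_min = 54.0×30.9³/12 = 1.328×10^5 mm⁴
I = 1.328×10^5 mm⁴ = 1.328×10^-7 m⁴
Effective length L_e = K·L = 0.5 × 2.37 = 1.185 m
P_cr = π²EI / L_e² = π² × 129×10⁹ × 1.328×10^-7 / 1.185² = 1.204×10^5 N

P_cr ≈ 120 kN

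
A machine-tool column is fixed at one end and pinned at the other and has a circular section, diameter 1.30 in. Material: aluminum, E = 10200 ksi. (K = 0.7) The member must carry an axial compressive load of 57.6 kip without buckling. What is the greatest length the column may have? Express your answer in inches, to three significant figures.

L_max ≈ 22.4 in

I = πd⁴/64 = π×1.30⁴/64 = 0.1402 in⁴
At the buckling limit P_cr = P = 5.760×10^4 lb
From P_cr = π²EI/(K·L)²:  L = (1/K)·√(π²EI/P_cr) = (1/0.7)·√(π²×1.02×10^7×0.1402/5.760×10^4)
L = 22.4 in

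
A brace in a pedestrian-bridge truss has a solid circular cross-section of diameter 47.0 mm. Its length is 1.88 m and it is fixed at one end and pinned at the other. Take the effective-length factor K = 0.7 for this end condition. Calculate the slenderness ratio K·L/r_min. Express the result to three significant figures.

I = πd⁴/64 = π×47.0⁴/64 = 2.395×10^5 mm⁴
A = 1.735×10^3 mm²;  r_min = √(I/A) = √(2.395×10^5/1.735×10^3) = 11.75 mm
L_e = K·L = 0.7 × 1.88 m = 1.316 m = 1316.0 mm
λ = L_e / r_min = 1316.0 / 11.75 = 112

λ ≈ 112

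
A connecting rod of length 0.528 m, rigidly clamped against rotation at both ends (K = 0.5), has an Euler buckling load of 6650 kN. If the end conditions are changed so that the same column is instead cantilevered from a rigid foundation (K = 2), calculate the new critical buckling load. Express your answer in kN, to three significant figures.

P_cr ≈ 416 kN

P_cr ∝ 1/K², so P_cr,new = P_cr,old × (K_old/K_new)² = 6650 × (0.5/2)²
= 6650 × 0.06250 = 416 kN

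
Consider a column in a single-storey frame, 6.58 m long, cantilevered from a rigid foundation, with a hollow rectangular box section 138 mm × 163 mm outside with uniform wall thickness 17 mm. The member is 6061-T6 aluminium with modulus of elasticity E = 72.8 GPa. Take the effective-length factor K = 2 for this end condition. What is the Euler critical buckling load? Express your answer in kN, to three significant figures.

P_cr ≈ 97.9 kN

Inner dimensions: h_i = 163 − 2×17 = 129.0 mm, b_i = 138 − 2×17 = 104.0 mm
Weak-axis I_min = (h_o·b_o³ − h_i·b_i³)/12 with b_o = 138, b_i = 104.0 mm (shorter outer/inner sides).
I_min = (163×138³ − 129.0×104.0³)/12 = 2.361×10^7 mm⁴
I = 2.361×10^7 mm⁴ = 2.361×10^-5 m⁴
Effective length L_e = K·L = 2 × 6.58 = 13.16 m
P_cr = π²EI / L_e² = π² × 72.8×10⁹ × 2.361×10^-5 / 13.16² = 9.793×10^4 N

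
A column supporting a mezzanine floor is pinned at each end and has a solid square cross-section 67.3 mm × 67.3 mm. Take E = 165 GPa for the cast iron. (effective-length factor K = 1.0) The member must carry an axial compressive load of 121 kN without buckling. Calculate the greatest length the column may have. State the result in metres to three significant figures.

I = a⁴/12 = 67.3⁴/12 = 1.710×10^6 mm⁴
I = 1.710×10^-6 m⁴
At the buckling limit P_cr = P = 1.210×10^5 N
From P_cr = π²EI/(K·L)²:  L = (1/K)·√(π²EI/P_cr) = (1/1)·√(π²×1.65×10^11×1.710×10^-6/1.210×10^5)
L = 4.80 m

L_max ≈ 4.80 m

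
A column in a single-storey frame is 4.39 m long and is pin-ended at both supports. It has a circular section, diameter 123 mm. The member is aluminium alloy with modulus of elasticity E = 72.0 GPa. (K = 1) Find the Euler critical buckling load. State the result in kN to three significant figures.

P_cr ≈ 414 kN

I = πd⁴/64 = π×123⁴/64 = 1.124×10^7 mm⁴
I = 1.124×10^7 mm⁴ = 1.124×10^-5 m⁴
Effective length L_e = K·L = 1 × 4.39 = 4.390 m
P_cr = π²EI / L_e² = π² × 72.0×10⁹ × 1.124×10^-5 / 4.390² = 4.143×10^5 N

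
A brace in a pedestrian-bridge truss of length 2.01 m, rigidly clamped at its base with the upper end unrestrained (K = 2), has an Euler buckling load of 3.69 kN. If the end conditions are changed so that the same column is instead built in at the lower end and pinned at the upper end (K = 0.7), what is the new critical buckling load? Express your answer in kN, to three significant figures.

P_cr ≈ 30.1 kN

P_cr ∝ 1/K², so P_cr,new = P_cr,old × (K_old/K_new)² = 3.69 × (2/0.7)²
= 3.69 × 8.163 = 30.1 kN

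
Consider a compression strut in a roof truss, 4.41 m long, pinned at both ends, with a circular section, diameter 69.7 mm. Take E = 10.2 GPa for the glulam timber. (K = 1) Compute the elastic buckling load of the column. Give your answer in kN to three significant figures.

I = πd⁴/64 = π×69.7⁴/64 = 1.159×10^6 mm⁴
I = 1.159×10^6 mm⁴ = 1.159×10^-6 m⁴
Effective length L_e = K·L = 1 × 4.41 = 4.410 m
P_cr = π²EI / L_e² = π² × 10.2×10⁹ × 1.159×10^-6 / 4.410² = 5.997×10^3 N

P_cr ≈ 6.00 kN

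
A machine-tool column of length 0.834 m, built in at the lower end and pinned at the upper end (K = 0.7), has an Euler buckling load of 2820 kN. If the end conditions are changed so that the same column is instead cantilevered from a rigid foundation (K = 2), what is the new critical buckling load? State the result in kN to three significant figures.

P_cr ∝ 1/K², so P_cr,new = P_cr,old × (K_old/K_new)² = 2820 × (0.7/2)²
= 2820 × 0.1225 = 345 kN

P_cr ≈ 345 kN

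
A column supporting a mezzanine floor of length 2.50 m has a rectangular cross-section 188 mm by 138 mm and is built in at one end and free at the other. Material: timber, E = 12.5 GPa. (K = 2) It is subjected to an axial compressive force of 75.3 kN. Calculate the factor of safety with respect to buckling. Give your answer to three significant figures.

Buckling occurs about the weak axis: I_min = h·b³/12 with b = 138 mm (the shorter side).
I_min = 188×138³/12 = 4.117×10^7 mm⁴
I = 4.117×10^7 mm⁴ = 4.117×10^-5 m⁴
Effective length L_e = K·L = 2 × 2.50 = 5.000 m
P_cr = π²EI / L_e² = π² × 12.5×10⁹ × 4.117×10^-5 / 5.000² = 2.032×10^5 N
Factor of safety n = P_cr / P = 203.18 / 75.3 = 2.70

n ≈ 2.70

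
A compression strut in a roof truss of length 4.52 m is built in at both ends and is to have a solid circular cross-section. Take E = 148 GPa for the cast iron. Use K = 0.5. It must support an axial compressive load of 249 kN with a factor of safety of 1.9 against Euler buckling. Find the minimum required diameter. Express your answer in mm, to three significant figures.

Required P_cr = n·P = 1.9 × 249 = 473.1 kN
L_e = K·L = 0.5 × 4.52 = 2.260 m
Required I = P_cr·L_e²/(π²E) = 4.731×10^5 × 2.260² / (π² × 1.48×10^11) = 1.654×10^-6 m⁴
I_req = 1.654×10^6 mm⁴
Solid circle: I = πd⁴/64  ⇒  d = (64I/π)^(1/4) = (64×1.654×10^6/π)^(1/4) = 76.2 mm

d ≈ 76.2 mm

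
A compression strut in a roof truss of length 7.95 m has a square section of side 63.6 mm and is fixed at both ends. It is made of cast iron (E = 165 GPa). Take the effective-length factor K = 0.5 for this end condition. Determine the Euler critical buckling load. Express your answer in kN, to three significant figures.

P_cr ≈ 141 kN

I = a⁴/12 = 63.6⁴/12 = 1.363×10^6 mm⁴
I = 1.363×10^6 mm⁴ = 1.363×10^-6 m⁴
Effective length L_e = K·L = 0.5 × 7.95 = 3.975 m
P_cr = π²EI / L_e² = π² × 165×10⁹ × 1.363×10^-6 / 3.975² = 1.405×10^5 N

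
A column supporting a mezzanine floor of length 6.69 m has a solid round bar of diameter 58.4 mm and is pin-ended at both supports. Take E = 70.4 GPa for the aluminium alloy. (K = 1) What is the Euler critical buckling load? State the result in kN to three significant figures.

I = πd⁴/64 = π×58.4⁴/64 = 5.710×10^5 mm⁴
I = 5.710×10^5 mm⁴ = 5.710×10^-7 m⁴
Effective length L_e = K·L = 1 × 6.69 = 6.690 m
P_cr = π²EI / L_e² = π² × 70.4×10⁹ × 5.710×10^-7 / 6.690² = 8.864×10^3 N

P_cr ≈ 8.86 kN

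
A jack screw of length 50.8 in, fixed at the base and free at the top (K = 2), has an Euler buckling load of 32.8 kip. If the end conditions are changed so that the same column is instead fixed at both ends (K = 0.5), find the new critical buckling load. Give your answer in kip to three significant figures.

P_cr ∝ 1/K², so P_cr,new = P_cr,old × (K_old/K_new)² = 32.8 × (2/0.5)²
= 32.8 × 16.00 = 525 kip

P_cr ≈ 525 kip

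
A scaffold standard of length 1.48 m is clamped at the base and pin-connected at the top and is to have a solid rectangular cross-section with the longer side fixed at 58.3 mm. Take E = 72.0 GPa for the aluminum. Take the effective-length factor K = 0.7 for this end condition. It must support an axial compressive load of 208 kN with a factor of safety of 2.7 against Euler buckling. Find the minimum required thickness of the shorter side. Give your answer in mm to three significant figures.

Required P_cr = n·P = 2.7 × 208 = 561.6 kN
L_e = K·L = 0.7 × 1.48 = 1.036 m
Required I = P_cr·L_e²/(π²E) = 5.616×10^5 × 1.036² / (π² × 7.20×10^10) = 8.482×10^-7 m⁴
I_req = 8.482×10^5 mm⁴
Rectangle, weak axis: I_min = h·b³/12 with h = 58.3 mm fixed  ⇒  b = (12I/h)^(1/3) = 55.9 mm

b ≈ 55.9 mm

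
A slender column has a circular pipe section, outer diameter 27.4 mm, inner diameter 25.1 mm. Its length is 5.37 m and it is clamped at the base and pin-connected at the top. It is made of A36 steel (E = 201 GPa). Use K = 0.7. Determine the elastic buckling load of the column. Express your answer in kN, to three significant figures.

P_cr ≈ 1.15 kN

d_o = 27.4 mm, d_i = 25.1 mm
I = π(d_o⁴ − d_i⁴)/64 = π(27.4⁴ − 25.10⁴)/64 = 8.184×10^3 mm⁴
I = 8.184×10^3 mm⁴ = 8.184×10^-9 m⁴
Effective length L_e = K·L = 0.7 × 5.37 = 3.759 m
P_cr = π²EI / L_e² = π² × 201×10⁹ × 8.184×10^-9 / 3.759² = 1.149×10^3 N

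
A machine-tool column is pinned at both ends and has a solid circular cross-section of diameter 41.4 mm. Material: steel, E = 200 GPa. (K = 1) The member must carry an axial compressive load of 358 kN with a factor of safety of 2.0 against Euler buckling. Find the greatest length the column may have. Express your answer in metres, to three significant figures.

I = πd⁴/64 = π×41.4⁴/64 = 1.442×10^5 mm⁴
I = 1.442×10^-7 m⁴
Required critical load P_cr = n·P = 2.0 × 358 = 716.0 kN = 7.160×10^5 N
From P_cr = π²EI/(K·L)²:  L = (1/K)·√(π²EI/P_cr) = (1/1)·√(π²×2.00×10^11×1.442×10^-7/7.160×10^5)
L = 0.631 m

L_max ≈ 0.631 m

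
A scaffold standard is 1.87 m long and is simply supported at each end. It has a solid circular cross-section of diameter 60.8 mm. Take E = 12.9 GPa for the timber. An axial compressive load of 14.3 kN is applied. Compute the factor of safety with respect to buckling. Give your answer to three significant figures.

n ≈ 1.71

I = πd⁴/64 = π×60.8⁴/64 = 6.708×10^5 mm⁴
I = 6.708×10^5 mm⁴ = 6.708×10^-7 m⁴
Effective length L_e = K·L = 1 × 1.87 = 1.870 m
P_cr = π²EI / L_e² = π² × 12.9×10⁹ × 6.708×10^-7 / 1.870² = 2.442×10^4 N
Factor of safety n = P_cr / P = 24.423 / 14.3 = 1.71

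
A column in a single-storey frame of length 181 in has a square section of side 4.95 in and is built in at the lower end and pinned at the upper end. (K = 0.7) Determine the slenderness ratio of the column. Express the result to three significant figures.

For a square r = a/√12 = 4.95/√12 = 1.429 in
L_e = K·L = 0.7 × 181 = 126.7 in
λ = L_e / r_min = 126.70 / 1.429 = 88.7

λ ≈ 88.7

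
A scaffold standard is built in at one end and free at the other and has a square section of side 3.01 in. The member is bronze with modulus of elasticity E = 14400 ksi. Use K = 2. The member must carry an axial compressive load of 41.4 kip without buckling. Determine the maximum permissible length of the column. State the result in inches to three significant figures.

I = a⁴/12 = 3.01⁴/12 = 6.840 in⁴
At the buckling limit P_cr = P = 4.140×10^4 lb
From P_cr = π²EI/(K·L)²:  L = (1/K)·√(π²EI/P_cr) = (1/2)·√(π²×1.44×10^7×6.840/4.140×10^4)
L = 76.6 in

L_max ≈ 76.6 in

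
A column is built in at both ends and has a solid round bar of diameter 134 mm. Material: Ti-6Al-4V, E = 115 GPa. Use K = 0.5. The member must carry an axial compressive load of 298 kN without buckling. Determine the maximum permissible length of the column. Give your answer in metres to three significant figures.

L_max ≈ 15.5 m

I = πd⁴/64 = π×134⁴/64 = 1.583×10^7 mm⁴
I = 1.583×10^-5 m⁴
At the buckling limit P_cr = P = 2.980×10^5 N
From P_cr = π²EI/(K·L)²:  L = (1/K)·√(π²EI/P_cr) = (1/0.5)·√(π²×1.15×10^11×1.583×10^-5/2.980×10^5)
L = 15.5 m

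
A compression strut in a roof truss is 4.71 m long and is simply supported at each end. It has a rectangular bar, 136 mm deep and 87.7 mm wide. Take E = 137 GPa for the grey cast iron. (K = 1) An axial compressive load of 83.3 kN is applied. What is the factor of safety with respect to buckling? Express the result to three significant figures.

n ≈ 5.59

Buckling occurs about the weak axis: I_min = h·b³/12 with b = 87.7 mm (the shorter side).
I_min = 136×87.7³/12 = 7.645×10^6 mm⁴
I = 7.645×10^6 mm⁴ = 7.645×10^-6 m⁴
Effective length L_e = K·L = 1 × 4.71 = 4.710 m
P_cr = π²EI / L_e² = π² × 137×10⁹ × 7.645×10^-6 / 4.710² = 4.659×10^5 N
Factor of safety n = P_cr / P = 465.95 / 83.3 = 5.59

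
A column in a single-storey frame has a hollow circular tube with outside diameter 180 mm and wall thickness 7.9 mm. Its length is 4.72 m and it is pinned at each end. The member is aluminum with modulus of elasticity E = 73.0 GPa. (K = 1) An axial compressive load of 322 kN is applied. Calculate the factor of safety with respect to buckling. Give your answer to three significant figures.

Inner diameter d_i = 180 − 2×7.9 = 164.2 mm
I = π(d_o⁴ − d_i⁴)/64 = π(180⁴ − 164.2⁴)/64 = 1.585×10^7 mm⁴
I = 1.585×10^7 mm⁴ = 1.585×10^-5 m⁴
Effective length L_e = K·L = 1 × 4.72 = 4.720 m
P_cr = π²EI / L_e² = π² × 73.0×10⁹ × 1.585×10^-5 / 4.720² = 5.125×10^5 N
Factor of safety n = P_cr / P = 512.49 / 322 = 1.59

n ≈ 1.59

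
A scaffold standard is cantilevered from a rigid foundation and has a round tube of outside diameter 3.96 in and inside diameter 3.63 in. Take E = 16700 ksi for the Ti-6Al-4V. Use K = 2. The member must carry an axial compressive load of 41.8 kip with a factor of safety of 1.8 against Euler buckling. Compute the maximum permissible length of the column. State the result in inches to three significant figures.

d_o = 3.96 in, d_i = 3.63 in
I = π(d_o⁴ − d_i⁴)/64 = π(3.96⁴ − 3.630⁴)/64 = 3.548 in⁴
Required critical load P_cr = n·P = 1.8 × 41.8 = 75.24 kip = 7.524×10^4 lb
From P_cr = π²EI/(K·L)²:  L = (1/K)·√(π²EI/P_cr) = (1/2)·√(π²×1.67×10^7×3.548/7.524×10^4)
L = 44.1 in

L_max ≈ 44.1 in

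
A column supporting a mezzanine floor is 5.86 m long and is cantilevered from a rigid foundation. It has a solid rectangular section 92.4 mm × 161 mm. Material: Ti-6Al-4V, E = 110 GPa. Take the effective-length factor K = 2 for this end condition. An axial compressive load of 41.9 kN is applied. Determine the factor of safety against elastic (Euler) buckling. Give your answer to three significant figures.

Buckling occurs about the weak axis: I_min = h·b³/12 with b = 92.4 mm (the shorter side).
I_min = 161×92.4³/12 = 1.058×10^7 mm⁴
I = 1.058×10^7 mm⁴ = 1.058×10^-5 m⁴
Effective length L_e = K·L = 2 × 5.86 = 11.72 m
P_cr = π²EI / L_e² = π² × 110×10⁹ × 1.058×10^-5 / 11.72² = 8.366×10^4 N
Factor of safety n = P_cr / P = 83.656 / 41.9 = 2.00

n ≈ 2.00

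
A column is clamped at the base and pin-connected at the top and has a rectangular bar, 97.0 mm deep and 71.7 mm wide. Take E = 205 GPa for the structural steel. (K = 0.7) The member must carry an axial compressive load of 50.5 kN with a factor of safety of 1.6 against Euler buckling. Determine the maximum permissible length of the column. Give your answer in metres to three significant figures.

Buckling occurs about the weak axis: I_min = h·b³/12 with b = 71.7 mm (the shorter side).
I_min = 97.0×71.7³/12 = 2.980×10^6 mm⁴
I = 2.980×10^-6 m⁴
Required critical load P_cr = n·P = 1.6 × 50.5 = 80.80 kN = 8.080×10^4 N
From P_cr = π²EI/(K·L)²:  L = (1/K)·√(π²EI/P_cr) = (1/0.7)·√(π²×2.05×10^11×2.980×10^-6/8.080×10^4)
L = 12.3 m

L_max ≈ 12.3 m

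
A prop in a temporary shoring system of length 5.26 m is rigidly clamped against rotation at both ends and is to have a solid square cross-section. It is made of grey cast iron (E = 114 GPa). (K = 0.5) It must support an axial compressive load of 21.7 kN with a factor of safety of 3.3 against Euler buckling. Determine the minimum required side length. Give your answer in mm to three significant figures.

a ≈ 47.9 mm

Required P_cr = n·P = 3.3 × 21.7 = 71.61 kN
L_e = K·L = 0.5 × 5.26 = 2.630 m
Required I = P_cr·L_e²/(π²E) = 7.161×10^4 × 2.630² / (π² × 1.14×10^11) = 4.402×10^-7 m⁴
I_req = 4.402×10^5 mm⁴
Solid square: I = a⁴/12  ⇒  a = (12I)^(1/4) = (12×4.402×10^5)^(1/4) = 47.9 mm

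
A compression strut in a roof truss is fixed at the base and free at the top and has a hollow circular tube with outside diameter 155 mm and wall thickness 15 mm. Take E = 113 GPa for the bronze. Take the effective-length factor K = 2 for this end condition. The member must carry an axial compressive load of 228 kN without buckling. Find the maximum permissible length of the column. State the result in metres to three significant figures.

L_max ≈ 4.47 m

Inner diameter d_i = 155 − 2×15 = 125.0 mm
I = π(d_o⁴ − d_i⁴)/64 = π(155⁴ − 125.0⁴)/64 = 1.635×10^7 mm⁴
I = 1.635×10^-5 m⁴
At the buckling limit P_cr = P = 2.280×10^5 N
From P_cr = π²EI/(K·L)²:  L = (1/K)·√(π²EI/P_cr) = (1/2)·√(π²×1.13×10^11×1.635×10^-5/2.280×10^5)
L = 4.47 m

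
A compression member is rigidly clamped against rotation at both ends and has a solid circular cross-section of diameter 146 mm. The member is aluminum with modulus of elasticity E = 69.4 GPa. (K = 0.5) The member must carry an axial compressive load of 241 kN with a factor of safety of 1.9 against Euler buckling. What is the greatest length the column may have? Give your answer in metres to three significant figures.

I = πd⁴/64 = π×146⁴/64 = 2.230×10^7 mm⁴
I = 2.230×10^-5 m⁴
Required critical load P_cr = n·P = 1.9 × 241 = 457.9 kN = 4.579×10^5 N
From P_cr = π²EI/(K·L)²:  L = (1/K)·√(π²EI/P_cr) = (1/0.5)·√(π²×6.94×10^10×2.230×10^-5/4.579×10^5)
L = 11.6 m

L_max ≈ 11.6 m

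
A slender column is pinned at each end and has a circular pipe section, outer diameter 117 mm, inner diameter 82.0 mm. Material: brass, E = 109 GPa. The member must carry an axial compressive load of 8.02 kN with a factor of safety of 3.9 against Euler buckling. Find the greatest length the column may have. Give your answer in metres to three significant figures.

d_o = 117 mm, d_i = 82.0 mm
I = π(d_o⁴ − d_i⁴)/64 = π(117⁴ − 82.00⁴)/64 = 6.979×10^6 mm⁴
I = 6.979×10^-6 m⁴
Required critical load P_cr = n·P = 3.9 × 8.02 = 31.28 kN = 3.128×10^4 N
From P_cr = π²EI/(K·L)²:  L = (1/K)·√(π²EI/P_cr) = (1/1)·√(π²×1.09×10^11×6.979×10^-6/3.128×10^4)
L = 15.5 m

L_max ≈ 15.5 m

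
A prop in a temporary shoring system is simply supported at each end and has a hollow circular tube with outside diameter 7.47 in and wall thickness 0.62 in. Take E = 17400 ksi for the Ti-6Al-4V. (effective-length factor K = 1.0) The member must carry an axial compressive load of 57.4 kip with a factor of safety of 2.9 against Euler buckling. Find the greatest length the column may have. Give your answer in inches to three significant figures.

L_max ≈ 285 in

Inner diameter d_i = 7.47 − 2×0.62 = 6.230 in
I = π(d_o⁴ − d_i⁴)/64 = π(7.47⁴ − 6.230⁴)/64 = 78.90 in⁴
Required critical load P_cr = n·P = 2.9 × 57.4 = 166.5 kip = 1.665×10^5 lb
From P_cr = π²EI/(K·L)²:  L = (1/K)·√(π²EI/P_cr) = (1/1)·√(π²×1.74×10^7×78.90/1.665×10^5)
L = 285 in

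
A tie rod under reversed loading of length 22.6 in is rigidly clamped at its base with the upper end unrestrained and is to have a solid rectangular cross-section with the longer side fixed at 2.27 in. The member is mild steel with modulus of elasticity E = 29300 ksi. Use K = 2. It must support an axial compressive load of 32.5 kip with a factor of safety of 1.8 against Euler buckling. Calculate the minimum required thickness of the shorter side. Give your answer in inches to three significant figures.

Required P_cr = n·P = 1.8 × 32.5 = 58.50 kip
L_e = K·L = 2 × 22.6 = 45.20 in
Required I = P_cr·L_e²/(π²E) = 5.850×10^4 × 45.20² / (π² × 2.93×10^7) = 0.4133 in⁴
Rectangle, weak axis: I_min = h·b³/12 with h = 2.27 in fixed  ⇒  b = (12I/h)^(1/3) = 1.30 in

b ≈ 1.30 in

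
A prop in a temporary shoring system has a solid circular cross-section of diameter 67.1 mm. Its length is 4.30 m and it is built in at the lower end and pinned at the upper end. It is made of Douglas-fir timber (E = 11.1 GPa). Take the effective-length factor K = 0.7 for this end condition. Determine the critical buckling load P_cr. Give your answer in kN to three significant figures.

I = πd⁴/64 = π×67.1⁴/64 = 9.951×10^5 mm⁴
I = 9.951×10^5 mm⁴ = 9.951×10^-7 m⁴
Effective length L_e = K·L = 0.7 × 4.30 = 3.010 m
P_cr = π²EI / L_e² = π² × 11.1×10⁹ × 9.951×10^-7 / 3.010² = 1.203×10^4 N

P_cr ≈ 12.0 kN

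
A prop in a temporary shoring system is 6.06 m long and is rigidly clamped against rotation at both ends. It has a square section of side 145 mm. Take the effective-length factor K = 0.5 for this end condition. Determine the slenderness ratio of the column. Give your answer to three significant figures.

λ ≈ 72.4

For a square r = a/√12 = 145/√12 = 41.86 mm
L_e = K·L = 0.5 × 6.06 m = 3.030 m = 3030.0 mm
λ = L_e / r_min = 3030.0 / 41.86 = 72.4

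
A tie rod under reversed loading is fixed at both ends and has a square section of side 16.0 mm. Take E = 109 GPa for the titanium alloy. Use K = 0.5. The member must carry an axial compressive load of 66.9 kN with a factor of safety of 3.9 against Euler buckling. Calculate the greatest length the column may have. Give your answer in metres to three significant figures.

I = a⁴/12 = 16.0⁴/12 = 5.461×10^3 mm⁴
I = 5.461×10^-9 m⁴
Required critical load P_cr = n·P = 3.9 × 66.9 = 260.9 kN = 2.609×10^5 N
From P_cr = π²EI/(K·L)²:  L = (1/K)·√(π²EI/P_cr) = (1/0.5)·√(π²×1.09×10^11×5.461×10^-9/2.609×10^5)
L = 0.300 m

L_max ≈ 0.300 m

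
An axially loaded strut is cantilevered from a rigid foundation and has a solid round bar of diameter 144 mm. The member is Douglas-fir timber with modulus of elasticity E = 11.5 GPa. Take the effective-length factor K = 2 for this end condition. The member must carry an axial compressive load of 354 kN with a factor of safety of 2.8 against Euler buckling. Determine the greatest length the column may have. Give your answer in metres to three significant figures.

L_max ≈ 0.777 m

I = πd⁴/64 = π×144⁴/64 = 2.111×10^7 mm⁴
I = 2.111×10^-5 m⁴
Required critical load P_cr = n·P = 2.8 × 354 = 991.2 kN = 9.912×10^5 N
From P_cr = π²EI/(K·L)²:  L = (1/K)·√(π²EI/P_cr) = (1/2)·√(π²×1.15×10^10×2.111×10^-5/9.912×10^5)
L = 0.777 m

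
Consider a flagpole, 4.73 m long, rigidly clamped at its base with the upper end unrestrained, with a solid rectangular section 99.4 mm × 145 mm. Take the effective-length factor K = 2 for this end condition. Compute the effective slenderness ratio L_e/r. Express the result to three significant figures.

λ ≈ 330

For a rectangle r_min = b/√12 = 99.4/√12 = 28.69 mm
L_e = K·L = 2 × 4.73 m = 9.460 m = 9460.0 mm
λ = L_e / r_min = 9460.0 / 28.69 = 330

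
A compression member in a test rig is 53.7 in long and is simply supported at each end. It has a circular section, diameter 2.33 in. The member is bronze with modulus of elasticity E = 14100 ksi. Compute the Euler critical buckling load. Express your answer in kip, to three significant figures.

I = πd⁴/64 = π×2.33⁴/64 = 1.447 in⁴
Effective length L_e = K·L = 1 × 53.7 = 53.70 in
P_cr = π²EI / L_e² = π² × 14100×10³ × 1.447 / 53.70² = 6.982×10^4 lb

P_cr ≈ 69.8 kip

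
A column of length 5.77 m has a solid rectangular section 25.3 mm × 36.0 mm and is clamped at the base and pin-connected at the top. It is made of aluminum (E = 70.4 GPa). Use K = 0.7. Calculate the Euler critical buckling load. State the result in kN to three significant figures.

Buckling occurs about the weak axis: I_min = h·b³/12 with b = 25.3 mm (the shorter side).
I_min = 36.0×25.3³/12 = 4.858×10^4 mm⁴
I = 4.858×10^4 mm⁴ = 4.858×10^-8 m⁴
Effective length L_e = K·L = 0.7 × 5.77 = 4.039 m
P_cr = π²EI / L_e² = π² × 70.4×10⁹ × 4.858×10^-8 / 4.039² = 2.069×10^3 N

P_cr ≈ 2.07 kN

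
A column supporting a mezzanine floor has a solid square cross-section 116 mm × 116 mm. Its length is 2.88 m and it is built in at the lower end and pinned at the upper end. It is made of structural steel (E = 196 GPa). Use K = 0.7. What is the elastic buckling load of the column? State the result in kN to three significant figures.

I = a⁴/12 = 116⁴/12 = 1.509×10^7 mm⁴
I = 1.509×10^7 mm⁴ = 1.509×10^-5 m⁴
Effective length L_e = K·L = 0.7 × 2.88 = 2.016 m
P_cr = π²EI / L_e² = π² × 196×10⁹ × 1.509×10^-5 / 2.016² = 7.182×10^6 N

P_cr ≈ 7180 kN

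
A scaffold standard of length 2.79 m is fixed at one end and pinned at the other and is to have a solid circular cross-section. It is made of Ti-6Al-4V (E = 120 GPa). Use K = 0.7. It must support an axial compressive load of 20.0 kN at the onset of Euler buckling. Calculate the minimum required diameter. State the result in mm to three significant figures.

d ≈ 33.8 mm

L_e = K·L = 0.7 × 2.79 = 1.953 m
Required I = P_cr·L_e²/(π²E) = 2.000×10^4 × 1.953² / (π² × 1.20×10^11) = 6.441×10^-8 m⁴
I_req = 6.441×10^4 mm⁴
Solid circle: I = πd⁴/64  ⇒  d = (64I/π)^(1/4) = (64×6.441×10^4/π)^(1/4) = 33.8 mm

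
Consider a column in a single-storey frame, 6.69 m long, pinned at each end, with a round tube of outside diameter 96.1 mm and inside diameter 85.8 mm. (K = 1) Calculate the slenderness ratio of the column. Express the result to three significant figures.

λ ≈ 208

d_o = 96.1 mm, d_i = 85.8 mm
I = π(d_o⁴ − d_i⁴)/64 = π(96.1⁴ − 85.80⁴)/64 = 1.526×10^6 mm⁴
A = 1.471×10^3 mm²;  r_min = √(I/A) = √(1.526×10^6/1.471×10^3) = 32.21 mm
L_e = K·L = 1 × 6.69 m = 6.690 m = 6690.0 mm
λ = L_e / r_min = 6690.0 / 32.21 = 208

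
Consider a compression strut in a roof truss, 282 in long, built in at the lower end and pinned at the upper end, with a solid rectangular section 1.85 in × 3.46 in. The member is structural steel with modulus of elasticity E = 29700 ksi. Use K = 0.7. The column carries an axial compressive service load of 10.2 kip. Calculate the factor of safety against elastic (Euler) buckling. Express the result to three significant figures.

Buckling occurs about the weak axis: I_min = h·b³/12 with b = 1.85 in (the shorter side).
I_min = 3.46×1.85³/12 = 1.826 in⁴
Effective length L_e = K·L = 0.7 × 282 = 197.4 in
P_cr = π²EI / L_e² = π² × 29700×10³ × 1.826 / 197.4² = 1.373×10^4 lb
Factor of safety n = P_cr / P = 13.733 / 10.2 = 1.35

n ≈ 1.35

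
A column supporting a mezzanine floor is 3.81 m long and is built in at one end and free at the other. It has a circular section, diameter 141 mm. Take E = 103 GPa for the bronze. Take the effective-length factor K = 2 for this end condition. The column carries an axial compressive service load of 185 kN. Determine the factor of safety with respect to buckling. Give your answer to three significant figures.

n ≈ 1.84

I = πd⁴/64 = π×141⁴/64 = 1.940×10^7 mm⁴
I = 1.940×10^7 mm⁴ = 1.940×10^-5 m⁴
Effective length L_e = K·L = 2 × 3.81 = 7.620 m
P_cr = π²EI / L_e² = π² × 103×10⁹ × 1.940×10^-5 / 7.620² = 3.397×10^5 N
Factor of safety n = P_cr / P = 339.68 / 185 = 1.84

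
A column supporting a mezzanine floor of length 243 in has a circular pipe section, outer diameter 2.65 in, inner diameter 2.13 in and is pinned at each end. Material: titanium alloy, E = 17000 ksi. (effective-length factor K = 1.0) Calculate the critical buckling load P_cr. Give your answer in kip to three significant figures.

P_cr ≈ 4.01 kip

d_o = 2.65 in, d_i = 2.13 in
I = π(d_o⁴ − d_i⁴)/64 = π(2.65⁴ − 2.130⁴)/64 = 1.410 in⁴
Effective length L_e = K·L = 1 × 243 = 243.0 in
P_cr = π²EI / L_e² = π² × 17000×10³ × 1.410 / 243.0² = 4.007×10^3 lb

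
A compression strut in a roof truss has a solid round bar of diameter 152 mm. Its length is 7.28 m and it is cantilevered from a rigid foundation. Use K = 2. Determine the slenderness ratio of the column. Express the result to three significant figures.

I = πd⁴/64 = π×152⁴/64 = 2.620×10^7 mm⁴
A = 1.815×10^4 mm²;  r_min = √(I/A) = √(2.620×10^7/1.815×10^4) = 38.00 mm
L_e = K·L = 2 × 7.28 m = 14.56 m = 14560 mm
λ = L_e / r_min = 14560 / 38.00 = 383

λ ≈ 383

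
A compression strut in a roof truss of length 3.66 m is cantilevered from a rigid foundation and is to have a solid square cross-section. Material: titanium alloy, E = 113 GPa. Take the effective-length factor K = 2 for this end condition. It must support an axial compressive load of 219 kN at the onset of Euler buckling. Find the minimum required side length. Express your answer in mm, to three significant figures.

L_e = K·L = 2 × 3.66 = 7.320 m
Required I = P_cr·L_e²/(π²E) = 2.190×10^5 × 7.320² / (π² × 1.13×10^11) = 1.052×10^-5 m⁴
I_req = 1.052×10^7 mm⁴
Solid square: I = a⁴/12  ⇒  a = (12I)^(1/4) = (12×1.052×10^7)^(1/4) = 106 mm

a ≈ 106 mm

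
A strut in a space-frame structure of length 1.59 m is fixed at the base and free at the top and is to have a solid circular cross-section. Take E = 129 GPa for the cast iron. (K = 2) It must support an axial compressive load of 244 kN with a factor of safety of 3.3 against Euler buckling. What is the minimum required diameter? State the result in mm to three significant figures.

d ≈ 107 mm

Required P_cr = n·P = 3.3 × 244 = 805.2 kN
L_e = K·L = 2 × 1.59 = 3.180 m
Required I = P_cr·L_e²/(π²E) = 8.052×10^5 × 3.180² / (π² × 1.29×10^11) = 6.395×10^-6 m⁴
I_req = 6.395×10^6 mm⁴
Solid circle: I = πd⁴/64  ⇒  d = (64I/π)^(1/4) = (64×6.395×10^6/π)^(1/4) = 107 mm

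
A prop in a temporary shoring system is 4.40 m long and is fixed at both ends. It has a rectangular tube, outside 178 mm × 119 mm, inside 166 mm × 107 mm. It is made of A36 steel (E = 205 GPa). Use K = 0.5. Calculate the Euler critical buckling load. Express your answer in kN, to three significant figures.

P_cr ≈ 3370 kN

Weak-axis I_min = (h_o·b_o³ − h_i·b_i³)/12 with b_o = 119, b_i = 107.0 mm (shorter outer/inner sides).
I_min = (178×119³ − 166.0×107.0³)/12 = 8.050×10^6 mm⁴
I = 8.050×10^6 mm⁴ = 8.050×10^-6 m⁴
Effective length L_e = K·L = 0.5 × 4.40 = 2.200 m
P_cr = π²EI / L_e² = π² × 205×10⁹ × 8.050×10^-6 / 2.200² = 3.365×10^6 N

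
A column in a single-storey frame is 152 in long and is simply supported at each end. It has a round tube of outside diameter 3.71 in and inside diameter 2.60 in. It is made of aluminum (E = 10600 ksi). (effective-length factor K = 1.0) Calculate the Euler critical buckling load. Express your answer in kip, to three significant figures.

d_o = 3.71 in, d_i = 2.60 in
I = π(d_o⁴ − d_i⁴)/64 = π(3.71⁴ − 2.600⁴)/64 = 7.056 in⁴
Effective length L_e = K·L = 1 × 152 = 152.0 in
P_cr = π²EI / L_e² = π² × 10600×10³ × 7.056 / 152.0² = 3.195×10^4 lb

P_cr ≈ 32.0 kip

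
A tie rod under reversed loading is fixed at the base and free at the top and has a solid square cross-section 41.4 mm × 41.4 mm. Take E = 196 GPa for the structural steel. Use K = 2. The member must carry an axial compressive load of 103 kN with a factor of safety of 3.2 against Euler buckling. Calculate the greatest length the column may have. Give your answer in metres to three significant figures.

I = a⁴/12 = 41.4⁴/12 = 2.448×10^5 mm⁴
I = 2.448×10^-7 m⁴
Required critical load P_cr = n·P = 3.2 × 103 = 329.6 kN = 3.296×10^5 N
From P_cr = π²EI/(K·L)²:  L = (1/K)·√(π²EI/P_cr) = (1/2)·√(π²×1.96×10^11×2.448×10^-7/3.296×10^5)
L = 0.599 m

L_max ≈ 0.599 m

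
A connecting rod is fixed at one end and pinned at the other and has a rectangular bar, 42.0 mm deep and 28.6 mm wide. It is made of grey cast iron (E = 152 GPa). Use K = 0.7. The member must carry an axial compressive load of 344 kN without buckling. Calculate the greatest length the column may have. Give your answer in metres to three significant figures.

Buckling occurs about the weak axis: I_min = h·b³/12 with b = 28.6 mm (the shorter side).
I_min = 42.0×28.6³/12 = 8.188×10^4 mm⁴
I = 8.188×10^-8 m⁴
At the buckling limit P_cr = P = 3.440×10^5 N
From P_cr = π²EI/(K·L)²:  L = (1/K)·√(π²EI/P_cr) = (1/0.7)·√(π²×1.52×10^11×8.188×10^-8/3.440×10^5)
L = 0.854 m

L_max ≈ 0.854 m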